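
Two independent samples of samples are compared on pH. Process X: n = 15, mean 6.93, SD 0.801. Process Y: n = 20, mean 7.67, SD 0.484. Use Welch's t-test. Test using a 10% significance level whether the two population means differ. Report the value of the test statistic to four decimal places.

-3.1702

Let group 1 = process X, group 2 = process Y. H0: μ_1 = μ_2; H1: μ_1 ≠ μ_2 (Welch's two-sample t-test, two-sided).
t = (x̄_1 − x̄_2)/√(s_1²/n_1 + s_2²/n_2) = (6.93 − 7.67)/√(0.801²/15 + 0.484²/20) = -3.1702
Welch–Satterthwaite df ≈ 21.53
Two-sided p-value ≈ 0.0045
Since p ≈ 0.0045 < α = 0.1, reject H0; the data support H1.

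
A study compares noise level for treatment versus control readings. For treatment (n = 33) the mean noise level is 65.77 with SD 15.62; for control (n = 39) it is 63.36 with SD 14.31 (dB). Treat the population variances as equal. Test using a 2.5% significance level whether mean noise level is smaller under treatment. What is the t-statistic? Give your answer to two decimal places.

Let group 1 = treatment, group 2 = control. H0: μ_1 = μ_2; H1: μ_1 < μ_2 (two-sample pooled-variance t-test, left-tailed).
s_p² = [(33−1)·15.62² + (39−1)·14.31²]/(33+39−2) = 222.7
t = (65.77 − 63.36)/√[222.7·(1/33 + 1/39)] = 0.68
df = n₁ + n₂ − 2 = 70
p-value = P(T ≤ 0.68) ≈ 0.7515
Since p ≈ 0.7515 > α = 0.025, fail to reject H0; the evidence is not statistically significant.

0.68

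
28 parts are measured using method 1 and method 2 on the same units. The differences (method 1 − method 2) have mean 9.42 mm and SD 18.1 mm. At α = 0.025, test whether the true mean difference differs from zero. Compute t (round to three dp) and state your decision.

H0: μ_d = 0; H1: μ_d ≠ 0 (paired t-test on the differences, two-sided).
t = d̄/(s_d/√n) = 9.42/(18.1/√28) = 2.754
df = n − 1 = 27
Two-sided p-value ≈ 0.010
Since p ≈ 0.010 < α = 0.025, reject H0; the evidence is statistically significant.

t = 2.754; reject H0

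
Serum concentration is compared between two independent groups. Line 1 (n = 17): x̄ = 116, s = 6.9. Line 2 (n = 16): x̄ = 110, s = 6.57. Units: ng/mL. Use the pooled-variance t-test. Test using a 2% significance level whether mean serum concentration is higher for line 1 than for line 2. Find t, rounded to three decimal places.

2.555

Let group 1 = line 1, group 2 = line 2. H0: μ_1 = μ_2; H1: μ_1 > μ_2 (two-sample pooled-variance t-test, right-tailed).
s_p² = [(17−1)·6.9² + (16−1)·6.57²]/(17+16−2) = 45.4591
t = (116 − 110)/√[45.4591·(1/17 + 1/16)] = 2.555
df = n₁ + n₂ − 2 = 31
p-value = P(T ≥ 2.555) ≈ 0.008
Since p ≈ 0.008 < α = 0.02, reject H0; the data support H1.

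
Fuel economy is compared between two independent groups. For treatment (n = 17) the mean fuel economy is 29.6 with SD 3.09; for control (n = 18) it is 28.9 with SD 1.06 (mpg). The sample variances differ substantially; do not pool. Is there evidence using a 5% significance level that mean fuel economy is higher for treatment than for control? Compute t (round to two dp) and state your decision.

Let group 1 = treatment, group 2 = control. H0: μ_1 = μ_2; H1: μ_1 > μ_2 (Welch's two-sample t-test, right-tailed).
t = (x̄_1 − x̄_2)/√(s_1²/n_1 + s_2²/n_2) = (29.6 − 28.9)/√(3.09²/17 + 1.06²/18) = 0.89
Welch–Satterthwaite df ≈ 19.53
p-value = P(T ≥ 0.89) ≈ 0.1932
Since p ≈ 0.1932 > α = 0.05, fail to reject H0; the evidence is not statistically significant.

t = 0.89; fail to reject H0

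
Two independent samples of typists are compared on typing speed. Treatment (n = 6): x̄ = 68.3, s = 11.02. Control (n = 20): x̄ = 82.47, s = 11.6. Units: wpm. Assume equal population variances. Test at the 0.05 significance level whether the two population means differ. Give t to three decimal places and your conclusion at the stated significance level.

t = -2.651; reject H0

Let group 1 = treatment, group 2 = control. H0: μ_1 = μ_2; H1: μ_1 ≠ μ_2 (two-sample pooled-variance t-test, two-sided).
s_p² = [(6−1)·11.02² + (20−1)·11.6²]/(6+20−2) = 131.827
t = (68.3 − 82.47)/√[131.827·(1/6 + 1/20)] = -2.651
df = n₁ + n₂ − 2 = 24
Two-sided p-value ≈ 0.0140
Since p ≈ 0.0140 < α = 0.05, reject H0; the evidence is statistically significant.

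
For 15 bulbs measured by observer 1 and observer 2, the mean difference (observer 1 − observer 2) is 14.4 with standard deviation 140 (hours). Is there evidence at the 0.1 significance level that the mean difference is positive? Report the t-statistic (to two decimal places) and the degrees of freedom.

t = 0.40, df = 14

H0: μ_d = 0; H1: μ_d > 0 (paired t-test on the differences, right-tailed).
t = d̄/(s_d/√n) = 14.4/(140/√15) = 0.40
df = n − 1 = 14
p-value = P(T ≥ 0.40) ≈ 0.3482
Since p ≈ 0.3482 > α = 0.1, fail to reject H0; the data do not provide sufficient evidence against H0.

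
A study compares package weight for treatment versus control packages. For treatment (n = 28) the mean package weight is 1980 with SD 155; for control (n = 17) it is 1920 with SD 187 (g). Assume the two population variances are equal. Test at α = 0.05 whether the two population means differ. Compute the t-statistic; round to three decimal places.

Let group 1 = treatment, group 2 = control. H0: μ_1 = μ_2; H1: μ_1 ≠ μ_2 (two-sample pooled-variance t-test, two-sided).
s_p² = [(28−1)·155² + (17−1)·187²]/(28+17−2) = 28097.2
t = (1980 − 1920)/√[28097.2·(1/28 + 1/17)] = 1.164
df = n₁ + n₂ − 2 = 43
Two-sided p-value ≈ 0.2508
Since p ≈ 0.2508 > α = 0.05, fail to reject H0; the data do not provide sufficient evidence against H0.

1.164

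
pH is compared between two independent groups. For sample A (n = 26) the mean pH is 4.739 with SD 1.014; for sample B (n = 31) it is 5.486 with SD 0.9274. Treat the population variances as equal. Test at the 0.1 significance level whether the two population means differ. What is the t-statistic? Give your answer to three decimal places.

Let group 1 = sample A, group 2 = sample B. H0: μ_1 = μ_2; H1: μ_1 ≠ μ_2 (two-sample pooled-variance t-test, two-sided).
s_p² = [(26−1)·1.014² + (31−1)·0.9274²]/(26+31−2) = 0.936491
t = (4.739 − 5.486)/√[0.936491·(1/26 + 1/31)] = -2.903
df = n₁ + n₂ − 2 = 55
Two-sided p-value ≈ 0.0053
Since p ≈ 0.0053 < α = 0.1, reject H0; the evidence is statistically significant.

-2.903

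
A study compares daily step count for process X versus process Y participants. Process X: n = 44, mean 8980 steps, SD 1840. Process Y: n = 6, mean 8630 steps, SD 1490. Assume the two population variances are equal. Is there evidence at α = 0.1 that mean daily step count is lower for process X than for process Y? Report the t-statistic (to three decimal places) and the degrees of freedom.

t = 0.445, df = 48

Let group 1 = process X, group 2 = process Y. H0: μ_1 = μ_2; H1: μ_1 < μ_2 (two-sample pooled-variance t-test, left-tailed).
s_p² = [(44−1)·1840² + (6−1)·1490²]/(44+6−2) = 3264190
t = (8980 − 8630)/√[3264190·(1/44 + 1/6)] = 0.445
df = n₁ + n₂ − 2 = 48
p-value = P(T ≤ 0.445) ≈ 0.671
Since p ≈ 0.671 > α = 0.1, fail to reject H0; the evidence is not statistically significant.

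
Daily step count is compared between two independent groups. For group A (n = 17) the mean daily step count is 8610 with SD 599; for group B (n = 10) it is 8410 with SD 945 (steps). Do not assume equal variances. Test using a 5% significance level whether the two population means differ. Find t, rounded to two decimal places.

Let group 1 = group A, group 2 = group B. H0: μ_1 = μ_2; H1: μ_1 ≠ μ_2 (Welch's two-sample t-test, two-sided).
t = (x̄_1 − x̄_2)/√(s_1²/n_1 + s_2²/n_2) = (8610 − 8410)/√(599²/17 + 945²/10) = 0.60
Welch–Satterthwaite df ≈ 13.34
Two-sided p-value ≈ 0.557
Since p ≈ 0.557 > α = 0.05, fail to reject H0; the data do not provide sufficient evidence against H0.

0.60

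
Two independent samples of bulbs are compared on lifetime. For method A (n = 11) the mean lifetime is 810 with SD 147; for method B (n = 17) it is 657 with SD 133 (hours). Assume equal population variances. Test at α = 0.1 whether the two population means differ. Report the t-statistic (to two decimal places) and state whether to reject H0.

t = 2.85; reject H0

Let group 1 = method A, group 2 = method B. H0: μ_1 = μ_2; H1: μ_1 ≠ μ_2 (two-sample pooled-variance t-test, two-sided).
s_p² = [(11−1)·147² + (17−1)·133²]/(11+17−2) = 19196.7
t = (810 − 657)/√[19196.7·(1/11 + 1/17)] = 2.85
df = n₁ + n₂ − 2 = 26
Two-sided p-value ≈ 0.008
Since p ≈ 0.008 < α = 0.1, reject H0; the data support H1.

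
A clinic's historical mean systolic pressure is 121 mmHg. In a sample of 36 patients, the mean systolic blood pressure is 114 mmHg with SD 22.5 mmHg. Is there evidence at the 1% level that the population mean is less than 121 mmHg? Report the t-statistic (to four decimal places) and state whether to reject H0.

t = -1.8667; fail to reject H0

H0: μ = 121; H1: μ < 121 (one-sample t-test, left-tailed).
t = (x̄ − μ₀)/(s/√n) = (114 − 121)/(22.5/√36) = -1.8667
df = n − 1 = 35
p-value = P(T ≤ -1.8667) ≈ 0.0352
Since p ≈ 0.0352 > α = 0.01, fail to reject H0; the data do not provide sufficient evidence against H0.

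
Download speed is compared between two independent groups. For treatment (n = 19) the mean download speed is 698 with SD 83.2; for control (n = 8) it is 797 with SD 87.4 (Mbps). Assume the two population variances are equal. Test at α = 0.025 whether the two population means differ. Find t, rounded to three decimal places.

Let group 1 = treatment, group 2 = control. H0: μ_1 = μ_2; H1: μ_1 ≠ μ_2 (two-sample pooled-variance t-test, two-sided).
s_p² = [(19−1)·83.2² + (8−1)·87.4²]/(19+8−2) = 7122.87
t = (698 − 797)/√[7122.87·(1/19 + 1/8)] = -2.783
df = n₁ + n₂ − 2 = 25
Two-sided p-value ≈ 0.010
Since p ≈ 0.010 < α = 0.025, reject H0; the data support H1.

-2.783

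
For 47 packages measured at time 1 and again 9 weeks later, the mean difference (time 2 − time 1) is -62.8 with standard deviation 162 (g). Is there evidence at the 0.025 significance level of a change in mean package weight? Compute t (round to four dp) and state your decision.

H0: μ_d = 0; H1: μ_d ≠ 0 (paired t-test on the differences, two-sided).
t = d̄/(s_d/√n) = -62.8/(162/√47) = -2.6576
df = n − 1 = 46
Two-sided p-value ≈ 0.011
Since p ≈ 0.011 < α = 0.025, reject H0; the data support H1.

t = -2.6576; reject H0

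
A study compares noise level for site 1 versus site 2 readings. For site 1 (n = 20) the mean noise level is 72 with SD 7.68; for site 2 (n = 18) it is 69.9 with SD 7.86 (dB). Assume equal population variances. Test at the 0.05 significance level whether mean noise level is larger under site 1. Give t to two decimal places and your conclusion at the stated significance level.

t = 0.83; fail to reject H0

Let group 1 = site 1, group 2 = site 2. H0: μ_1 = μ_2; H1: μ_1 > μ_2 (two-sample pooled-variance t-test, right-tailed).
s_p² = [(20−1)·7.68² + (18−1)·7.86²]/(20+18−2) = 60.3033
t = (72 − 69.9)/√[60.3033·(1/20 + 1/18)] = 0.83
df = n₁ + n₂ − 2 = 36
p-value = P(T ≥ 0.83) ≈ 0.205
Since p ≈ 0.205 > α = 0.05, fail to reject H0; the evidence is not statistically significant.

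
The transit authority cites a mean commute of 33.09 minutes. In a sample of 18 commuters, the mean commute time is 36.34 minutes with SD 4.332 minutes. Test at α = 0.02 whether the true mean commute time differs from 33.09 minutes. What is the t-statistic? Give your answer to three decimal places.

3.183

H0: μ = 33.09; H1: μ ≠ 33.09 (one-sample t-test, two-sided).
t = (x̄ − μ₀)/(s/√n) = (36.34 − 33.09)/(4.332/√18) = 3.183
df = n − 1 = 17
Two-sided p-value ≈ 0.005
Since p ≈ 0.005 < α = 0.02, reject H0; the data support H1.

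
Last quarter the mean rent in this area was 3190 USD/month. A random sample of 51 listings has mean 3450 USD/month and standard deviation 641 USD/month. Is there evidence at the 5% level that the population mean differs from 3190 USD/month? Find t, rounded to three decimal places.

H0: μ = 3190; H1: μ ≠ 3190 (one-sample t-test, two-sided).
t = (x̄ − μ₀)/(s/√n) = (3450 − 3190)/(641/√51) = 2.897
df = n − 1 = 50
Two-sided p-value ≈ 0.0056
Since p ≈ 0.0056 < α = 0.05, reject H0; the data support H1.

2.897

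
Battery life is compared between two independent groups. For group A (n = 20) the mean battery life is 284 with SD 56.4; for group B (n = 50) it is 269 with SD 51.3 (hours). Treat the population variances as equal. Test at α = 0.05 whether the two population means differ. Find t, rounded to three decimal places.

1.074

Let group 1 = group A, group 2 = group B. H0: μ_1 = μ_2; H1: μ_1 ≠ μ_2 (two-sample pooled-variance t-test, two-sided).
s_p² = [(20−1)·56.4² + (50−1)·51.3²]/(20+50−2) = 2785.16
t = (284 − 269)/√[2785.16·(1/20 + 1/50)] = 1.074
df = n₁ + n₂ − 2 = 68
Two-sided p-value ≈ 0.286
Since p ≈ 0.286 > α = 0.05, fail to reject H0; the data do not provide sufficient evidence against H0.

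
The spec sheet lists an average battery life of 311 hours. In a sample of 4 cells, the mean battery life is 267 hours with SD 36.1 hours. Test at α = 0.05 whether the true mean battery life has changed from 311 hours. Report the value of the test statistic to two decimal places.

H0: μ = 311; H1: μ ≠ 311 (one-sample t-test, two-sided).
t = (x̄ − μ₀)/(s/√n) = (267 − 311)/(36.1/√4) = -2.44
df = n − 1 = 3
Two-sided p-value ≈ 0.0927
Since p ≈ 0.0927 > α = 0.05, fail to reject H0; the evidence is not statistically significant.

-2.44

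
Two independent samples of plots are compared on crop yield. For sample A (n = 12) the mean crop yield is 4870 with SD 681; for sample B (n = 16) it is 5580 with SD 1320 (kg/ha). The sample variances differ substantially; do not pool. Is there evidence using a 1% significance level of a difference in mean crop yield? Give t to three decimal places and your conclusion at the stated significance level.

t = -1.848; fail to reject H0

Let group 1 = sample A, group 2 = sample B. H0: μ_1 = μ_2; H1: μ_1 ≠ μ_2 (Welch's two-sample t-test, two-sided).
t = (x̄_1 − x̄_2)/√(s_1²/n_1 + s_2²/n_2) = (4870 − 5580)/√(681²/12 + 1320²/16) = -1.848
Welch–Satterthwaite df ≈ 23.50
Two-sided p-value ≈ 0.077
Since p ≈ 0.077 > α = 0.01, fail to reject H0; the data do not provide sufficient evidence against H0.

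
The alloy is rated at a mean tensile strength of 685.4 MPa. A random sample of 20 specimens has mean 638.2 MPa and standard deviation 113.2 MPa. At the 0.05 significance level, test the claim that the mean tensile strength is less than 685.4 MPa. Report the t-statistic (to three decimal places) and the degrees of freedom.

H0: μ = 685.4; H1: μ < 685.4 (one-sample t-test, left-tailed).
t = (x̄ − μ₀)/(s/√n) = (638.2 − 685.4)/(113.2/√20) = -1.865
df = n − 1 = 19
p-value = P(T ≤ -1.865) ≈ 0.039
Since p ≈ 0.039 < α = 0.05, reject H0; the data support H1.

t = -1.865, df = 19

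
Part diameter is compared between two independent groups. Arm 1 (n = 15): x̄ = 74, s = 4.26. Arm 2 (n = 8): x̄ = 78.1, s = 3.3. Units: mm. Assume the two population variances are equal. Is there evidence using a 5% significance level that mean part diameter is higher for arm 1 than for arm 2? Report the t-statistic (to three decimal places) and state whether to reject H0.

Let group 1 = arm 1, group 2 = arm 2. H0: μ_1 = μ_2; H1: μ_1 > μ_2 (two-sample pooled-variance t-test, right-tailed).
s_p² = [(15−1)·4.26² + (8−1)·3.3²]/(15+8−2) = 15.7284
t = (74 − 78.1)/√[15.7284·(1/15 + 1/8)] = -2.361
df = n₁ + n₂ − 2 = 21
p-value = P(T ≥ -2.361) ≈ 0.986
Since p ≈ 0.986 > α = 0.05, fail to reject H0; the data do not provide sufficient evidence against H0.

t = -2.361; fail to reject H0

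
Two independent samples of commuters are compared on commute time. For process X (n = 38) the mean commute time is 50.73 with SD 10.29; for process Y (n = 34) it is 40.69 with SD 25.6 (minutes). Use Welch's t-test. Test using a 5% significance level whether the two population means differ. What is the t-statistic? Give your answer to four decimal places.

2.1375

Let group 1 = process X, group 2 = process Y. H0: μ_1 = μ_2; H1: μ_1 ≠ μ_2 (Welch's two-sample t-test, two-sided).
t = (x̄_1 − x̄_2)/√(s_1²/n_1 + s_2²/n_2) = (50.73 − 40.69)/√(10.29²/38 + 25.6²/34) = 2.1375
Welch–Satterthwaite df ≈ 42.44
Two-sided p-value ≈ 0.038
Since p ≈ 0.038 < α = 0.05, reject H0; the evidence is statistically significant.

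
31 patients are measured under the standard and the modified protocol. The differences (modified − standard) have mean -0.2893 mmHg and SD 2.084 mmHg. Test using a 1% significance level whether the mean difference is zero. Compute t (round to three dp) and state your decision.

t = -0.773; fail to reject H0

H0: μ_d = 0; H1: μ_d ≠ 0 (paired t-test on the differences, two-sided).
t = d̄/(s_d/√n) = -0.2893/(2.084/√31) = -0.773
df = n − 1 = 30
Two-sided p-value ≈ 0.446
Since p ≈ 0.446 > α = 0.01, fail to reject H0; the evidence is not statistically significant.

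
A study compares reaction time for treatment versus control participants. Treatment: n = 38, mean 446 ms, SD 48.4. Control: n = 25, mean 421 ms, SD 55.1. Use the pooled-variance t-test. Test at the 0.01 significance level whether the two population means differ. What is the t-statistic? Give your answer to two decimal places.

1.90

Let group 1 = treatment, group 2 = control. H0: μ_1 = μ_2; H1: μ_1 ≠ μ_2 (two-sample pooled-variance t-test, two-sided).
s_p² = [(38−1)·48.4² + (25−1)·55.1²]/(38+25−2) = 2615.39
t = (446 − 421)/√[2615.39·(1/38 + 1/25)] = 1.90
df = n₁ + n₂ − 2 = 61
Two-sided p-value ≈ 0.0624
Since p ≈ 0.0624 > α = 0.01, fail to reject H0; the data do not provide sufficient evidence against H0.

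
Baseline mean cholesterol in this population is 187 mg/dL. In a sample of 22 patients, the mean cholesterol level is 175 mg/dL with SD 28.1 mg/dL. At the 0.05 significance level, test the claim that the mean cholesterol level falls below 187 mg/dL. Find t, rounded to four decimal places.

-2.0030

H0: μ = 187; H1: μ < 187 (one-sample t-test, left-tailed).
t = (x̄ − μ₀)/(s/√n) = (175 − 187)/(28.1/√22) = -2.0030
df = n − 1 = 21
p-value = P(T ≤ -2.0030) ≈ 0.0291
Since p ≈ 0.0291 < α = 0.05, reject H0; the evidence is statistically significant.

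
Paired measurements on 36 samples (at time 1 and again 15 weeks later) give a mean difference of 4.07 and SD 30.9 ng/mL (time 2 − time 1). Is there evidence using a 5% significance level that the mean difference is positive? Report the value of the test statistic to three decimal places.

H0: μ_d = 0; H1: μ_d > 0 (paired t-test on the differences, right-tailed).
t = d̄/(s_d/√n) = 4.07/(30.9/√36) = 0.790
df = n − 1 = 35
p-value = P(T ≥ 0.790) ≈ 0.217
Since p ≈ 0.217 > α = 0.05, fail to reject H0; the data do not provide sufficient evidence against H0.

0.790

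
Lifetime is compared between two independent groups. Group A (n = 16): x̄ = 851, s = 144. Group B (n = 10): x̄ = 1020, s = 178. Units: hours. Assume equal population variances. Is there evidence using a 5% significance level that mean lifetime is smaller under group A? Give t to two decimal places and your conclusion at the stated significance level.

Let group 1 = group A, group 2 = group B. H0: μ_1 = μ_2; H1: μ_1 < μ_2 (two-sample pooled-variance t-test, left-tailed).
s_p² = [(16−1)·144² + (10−1)·178²]/(16+10−2) = 24841.5
t = (851 − 1020)/√[24841.5·(1/16 + 1/10)] = -2.66
df = n₁ + n₂ − 2 = 24
p-value = P(T ≤ -2.66) ≈ 0.007
Since p ≈ 0.007 < α = 0.05, reject H0; the evidence is statistically significant.

t = -2.66; reject H0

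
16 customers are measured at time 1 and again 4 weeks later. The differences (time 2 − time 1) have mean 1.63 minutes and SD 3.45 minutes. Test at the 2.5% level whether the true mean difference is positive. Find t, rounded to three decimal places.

H0: μ_d = 0; H1: μ_d > 0 (paired t-test on the differences, right-tailed).
t = d̄/(s_d/√n) = 1.63/(3.45/√16) = 1.890
df = n − 1 = 15
p-value = P(T ≥ 1.890) ≈ 0.039
Since p ≈ 0.039 > α = 0.025, fail to reject H0; the data do not provide sufficient evidence against H0.

1.890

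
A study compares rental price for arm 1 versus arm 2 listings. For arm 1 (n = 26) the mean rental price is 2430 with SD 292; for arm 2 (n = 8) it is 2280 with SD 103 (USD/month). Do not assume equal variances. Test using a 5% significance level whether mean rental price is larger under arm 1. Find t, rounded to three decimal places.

Let group 1 = arm 1, group 2 = arm 2. H0: μ_1 = μ_2; H1: μ_1 > μ_2 (Welch's two-sample t-test, right-tailed).
t = (x̄_1 − x̄_2)/√(s_1²/n_1 + s_2²/n_2) = (2430 − 2280)/√(292²/26 + 103²/8) = 2.210
Welch–Satterthwaite df ≈ 31.13
p-value = P(T ≥ 2.210) ≈ 0.017
Since p ≈ 0.017 < α = 0.05, reject H0; the data support H1.

2.210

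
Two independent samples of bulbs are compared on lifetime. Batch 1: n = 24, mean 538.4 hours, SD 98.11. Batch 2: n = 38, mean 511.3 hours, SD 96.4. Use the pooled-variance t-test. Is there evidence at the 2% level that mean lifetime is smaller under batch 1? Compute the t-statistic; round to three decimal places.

Let group 1 = batch 1, group 2 = batch 2. H0: μ_1 = μ_2; H1: μ_1 < μ_2 (two-sample pooled-variance t-test, left-tailed).
s_p² = [(24−1)·98.11² + (38−1)·96.4²]/(24+38−2) = 9420.46
t = (538.4 − 511.3)/√[9420.46·(1/24 + 1/38)] = 1.071
df = n₁ + n₂ − 2 = 60
p-value = P(T ≤ 1.071) ≈ 0.856
Since p ≈ 0.856 > α = 0.02, fail to reject H0; the data do not provide sufficient evidence against H0.

1.071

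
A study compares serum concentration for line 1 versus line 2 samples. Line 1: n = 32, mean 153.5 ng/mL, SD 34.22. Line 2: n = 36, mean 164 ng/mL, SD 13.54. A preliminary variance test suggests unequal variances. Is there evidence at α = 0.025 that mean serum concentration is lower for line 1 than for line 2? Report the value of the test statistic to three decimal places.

-1.626

Let group 1 = line 1, group 2 = line 2. H0: μ_1 = μ_2; H1: μ_1 < μ_2 (Welch's two-sample t-test, left-tailed).
t = (x̄_1 − x̄_2)/√(s_1²/n_1 + s_2²/n_2) = (153.5 − 164)/√(34.22²/32 + 13.54²/36) = -1.626
Welch–Satterthwaite df ≈ 39.55
p-value = P(T ≤ -1.626) ≈ 0.056
Since p ≈ 0.056 > α = 0.025, fail to reject H0; the data do not provide sufficient evidence against H0.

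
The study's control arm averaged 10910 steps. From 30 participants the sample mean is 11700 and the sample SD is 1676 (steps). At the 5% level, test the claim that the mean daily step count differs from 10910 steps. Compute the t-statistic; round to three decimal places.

2.582

H0: μ = 10910; H1: μ ≠ 10910 (one-sample t-test, two-sided).
t = (x̄ − μ₀)/(s/√n) = (11700 − 10910)/(1676/√30) = 2.582
df = n − 1 = 29
Two-sided p-value ≈ 0.015
Since p ≈ 0.015 < α = 0.05, reject H0; the data support H1.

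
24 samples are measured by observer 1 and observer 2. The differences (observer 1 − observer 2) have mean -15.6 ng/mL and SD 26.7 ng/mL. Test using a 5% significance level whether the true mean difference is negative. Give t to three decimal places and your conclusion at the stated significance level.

t = -2.862; reject H0

H0: μ_d = 0; H1: μ_d < 0 (paired t-test on the differences, left-tailed).
t = d̄/(s_d/√n) = -15.6/(26.7/√24) = -2.862
df = n − 1 = 23
p-value = P(T ≤ -2.862) ≈ 0.0044
Since p ≈ 0.0044 < α = 0.05, reject H0; the evidence is statistically significant.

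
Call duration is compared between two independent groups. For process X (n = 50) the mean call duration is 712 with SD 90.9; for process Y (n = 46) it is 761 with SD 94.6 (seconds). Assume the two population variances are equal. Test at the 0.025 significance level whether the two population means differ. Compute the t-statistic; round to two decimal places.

Let group 1 = process X, group 2 = process Y. H0: μ_1 = μ_2; H1: μ_1 ≠ μ_2 (two-sample pooled-variance t-test, two-sided).
s_p² = [(50−1)·90.9² + (46−1)·94.6²]/(50+46−2) = 8591.38
t = (712 − 761)/√[8591.38·(1/50 + 1/46)] = -2.59
df = n₁ + n₂ − 2 = 94
Two-sided p-value ≈ 0.011
Since p ≈ 0.011 < α = 0.025, reject H0; the evidence is statistically significant.

-2.59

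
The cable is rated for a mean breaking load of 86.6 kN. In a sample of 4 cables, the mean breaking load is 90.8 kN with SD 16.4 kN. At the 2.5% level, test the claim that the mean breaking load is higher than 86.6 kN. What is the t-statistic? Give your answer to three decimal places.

0.512

H0: μ = 86.6; H1: μ > 86.6 (one-sample t-test, right-tailed).
t = (x̄ − μ₀)/(s/√n) = (90.8 − 86.6)/(16.4/√4) = 0.512
df = n − 1 = 3
p-value = P(T ≥ 0.512) ≈ 0.3219
Since p ≈ 0.3219 > α = 0.025, fail to reject H0; the data do not provide sufficient evidence against H0.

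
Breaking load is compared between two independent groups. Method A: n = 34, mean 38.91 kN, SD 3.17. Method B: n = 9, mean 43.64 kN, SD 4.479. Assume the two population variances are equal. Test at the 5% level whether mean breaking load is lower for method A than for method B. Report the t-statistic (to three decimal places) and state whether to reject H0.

t = -3.642; reject H0

Let group 1 = method A, group 2 = method B. H0: μ_1 = μ_2; H1: μ_1 < μ_2 (two-sample pooled-variance t-test, left-tailed).
s_p² = [(34−1)·3.17² + (9−1)·4.479²]/(34+9−2) = 12.0026
t = (38.91 − 43.64)/√[12.0026·(1/34 + 1/9)] = -3.642
df = n₁ + n₂ − 2 = 41
p-value = P(T ≤ -3.642) ≈ 0.0004
Since p ≈ 0.0004 < α = 0.05, reject H0; the evidence is statistically significant.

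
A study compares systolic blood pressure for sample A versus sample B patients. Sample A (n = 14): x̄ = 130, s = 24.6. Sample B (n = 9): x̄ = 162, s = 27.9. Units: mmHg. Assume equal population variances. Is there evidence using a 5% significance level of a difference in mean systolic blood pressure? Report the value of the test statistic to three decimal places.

-2.891

Let group 1 = sample A, group 2 = sample B. H0: μ_1 = μ_2; H1: μ_1 ≠ μ_2 (two-sample pooled-variance t-test, two-sided).
s_p² = [(14−1)·24.6² + (9−1)·27.9²]/(14+9−2) = 671.16
t = (130 − 162)/√[671.16·(1/14 + 1/9)] = -2.891
df = n₁ + n₂ − 2 = 21
Two-sided p-value ≈ 0.0087
Since p ≈ 0.0087 < α = 0.05, reject H0; the evidence is statistically significant.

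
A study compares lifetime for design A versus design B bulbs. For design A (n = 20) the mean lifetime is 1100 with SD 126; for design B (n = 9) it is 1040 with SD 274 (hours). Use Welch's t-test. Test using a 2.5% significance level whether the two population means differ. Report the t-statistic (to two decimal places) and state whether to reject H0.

t = 0.63; fail to reject H0

Let group 1 = design A, group 2 = design B. H0: μ_1 = μ_2; H1: μ_1 ≠ μ_2 (Welch's two-sample t-test, two-sided).
t = (x̄_1 − x̄_2)/√(s_1²/n_1 + s_2²/n_2) = (1100 − 1040)/√(126²/20 + 274²/9) = 0.63
Welch–Satterthwaite df ≈ 9.56
Two-sided p-value ≈ 0.545
Since p ≈ 0.545 > α = 0.025, fail to reject H0; the evidence is not statistically significant.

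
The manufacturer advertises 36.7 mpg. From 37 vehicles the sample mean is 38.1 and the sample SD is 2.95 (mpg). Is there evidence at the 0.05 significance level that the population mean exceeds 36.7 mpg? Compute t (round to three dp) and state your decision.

t = 2.887; reject H0

H0: μ = 36.7; H1: μ > 36.7 (one-sample t-test, right-tailed).
t = (x̄ − μ₀)/(s/√n) = (38.1 − 36.7)/(2.95/√37) = 2.887
df = n − 1 = 36
p-value = P(T ≥ 2.887) ≈ 0.003
Since p ≈ 0.003 < α = 0.05, reject H0; the data support H1.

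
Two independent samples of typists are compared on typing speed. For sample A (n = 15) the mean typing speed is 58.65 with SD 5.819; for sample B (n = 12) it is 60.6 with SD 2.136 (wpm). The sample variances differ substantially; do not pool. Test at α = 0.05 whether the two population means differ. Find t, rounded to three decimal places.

Let group 1 = sample A, group 2 = sample B. H0: μ_1 = μ_2; H1: μ_1 ≠ μ_2 (Welch's two-sample t-test, two-sided).
t = (x̄_1 − x̄_2)/√(s_1²/n_1 + s_2²/n_2) = (58.65 − 60.6)/√(5.819²/15 + 2.136²/12) = -1.201
Welch–Satterthwaite df ≈ 18.45
Two-sided p-value ≈ 0.2451
Since p ≈ 0.2451 > α = 0.05, fail to reject H0; the evidence is not statistically significant.

-1.201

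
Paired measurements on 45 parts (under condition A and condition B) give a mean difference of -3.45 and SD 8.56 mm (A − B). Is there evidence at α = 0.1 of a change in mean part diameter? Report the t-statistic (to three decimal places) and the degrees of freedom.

t = -2.704, df = 44

H0: μ_d = 0; H1: μ_d ≠ 0 (paired t-test on the differences, two-sided).
t = d̄/(s_d/√n) = -3.45/(8.56/√45) = -2.704
df = n − 1 = 44
Two-sided p-value ≈ 0.010
Since p ≈ 0.010 < α = 0.1, reject H0; the evidence is statistically significant.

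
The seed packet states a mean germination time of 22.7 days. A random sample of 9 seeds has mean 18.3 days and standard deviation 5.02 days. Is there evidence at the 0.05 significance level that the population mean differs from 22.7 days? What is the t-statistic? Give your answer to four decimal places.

H0: μ = 22.7; H1: μ ≠ 22.7 (one-sample t-test, two-sided).
t = (x̄ − μ₀)/(s/√n) = (18.3 − 22.7)/(5.02/√9) = -2.6295
df = n − 1 = 8
Two-sided p-value ≈ 0.0302
Since p ≈ 0.0302 < α = 0.05, reject H0; the evidence is statistically significant.

-2.6295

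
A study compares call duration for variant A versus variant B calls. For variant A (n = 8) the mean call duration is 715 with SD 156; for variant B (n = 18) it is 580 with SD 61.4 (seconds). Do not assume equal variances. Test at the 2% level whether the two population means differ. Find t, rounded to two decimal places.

Let group 1 = variant A, group 2 = variant B. H0: μ_1 = μ_2; H1: μ_1 ≠ μ_2 (Welch's two-sample t-test, two-sided).
t = (x̄_1 − x̄_2)/√(s_1²/n_1 + s_2²/n_2) = (715 − 580)/√(156²/8 + 61.4²/18) = 2.37
Welch–Satterthwaite df ≈ 7.98
Two-sided p-value ≈ 0.0455
Since p ≈ 0.0455 > α = 0.02, fail to reject H0; the evidence is not statistically significant.

2.37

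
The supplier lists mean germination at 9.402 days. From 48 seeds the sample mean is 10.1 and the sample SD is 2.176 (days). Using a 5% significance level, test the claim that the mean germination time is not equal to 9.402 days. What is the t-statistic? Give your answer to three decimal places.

H0: μ = 9.402; H1: μ ≠ 9.402 (one-sample t-test, two-sided).
t = (x̄ − μ₀)/(s/√n) = (10.1 − 9.402)/(2.176/√48) = 2.222
df = n − 1 = 47
Two-sided p-value ≈ 0.0311
Since p ≈ 0.0311 < α = 0.05, reject H0; the evidence is statistically significant.

2.222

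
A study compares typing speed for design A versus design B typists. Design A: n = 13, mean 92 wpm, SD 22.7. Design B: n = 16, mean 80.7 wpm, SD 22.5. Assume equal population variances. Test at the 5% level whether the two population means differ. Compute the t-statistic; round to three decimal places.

1.340

Let group 1 = design A, group 2 = design B. H0: μ_1 = μ_2; H1: μ_1 ≠ μ_2 (two-sample pooled-variance t-test, two-sided).
s_p² = [(13−1)·22.7² + (16−1)·22.5²]/(13+16−2) = 510.268
t = (92 − 80.7)/√[510.268·(1/13 + 1/16)] = 1.340
df = n₁ + n₂ − 2 = 27
Two-sided p-value ≈ 0.192
Since p ≈ 0.192 > α = 0.05, fail to reject H0; the evidence is not statistically significant.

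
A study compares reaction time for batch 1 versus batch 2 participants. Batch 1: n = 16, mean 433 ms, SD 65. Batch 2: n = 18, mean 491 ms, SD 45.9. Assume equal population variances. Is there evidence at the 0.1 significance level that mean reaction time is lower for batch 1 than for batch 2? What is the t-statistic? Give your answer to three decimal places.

-3.032

Let group 1 = batch 1, group 2 = batch 2. H0: μ_1 = μ_2; H1: μ_1 < μ_2 (two-sample pooled-variance t-test, left-tailed).
s_p² = [(16−1)·65² + (18−1)·45.9²]/(16+18−2) = 3099.71
t = (433 − 491)/√[3099.71·(1/16 + 1/18)] = -3.032
df = n₁ + n₂ − 2 = 32
p-value = P(T ≤ -3.032) ≈ 0.002
Since p ≈ 0.002 < α = 0.1, reject H0; the data support H1.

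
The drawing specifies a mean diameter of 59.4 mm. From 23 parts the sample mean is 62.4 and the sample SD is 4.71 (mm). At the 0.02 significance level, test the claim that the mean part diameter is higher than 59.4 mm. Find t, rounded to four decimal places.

H0: μ = 59.4; H1: μ > 59.4 (one-sample t-test, right-tailed).
t = (x̄ − μ₀)/(s/√n) = (62.4 − 59.4)/(4.71/√23) = 3.0547
df = n − 1 = 22
p-value = P(T ≥ 3.0547) ≈ 0.0029
Since p ≈ 0.0029 < α = 0.02, reject H0; the evidence is statistically significant.

3.0547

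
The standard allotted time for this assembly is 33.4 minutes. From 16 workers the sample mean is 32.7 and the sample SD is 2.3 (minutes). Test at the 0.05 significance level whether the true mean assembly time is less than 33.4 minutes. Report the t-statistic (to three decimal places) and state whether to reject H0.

t = -1.217; fail to reject H0

H0: μ = 33.4; H1: μ < 33.4 (one-sample t-test, left-tailed).
t = (x̄ − μ₀)/(s/√n) = (32.7 − 33.4)/(2.3/√16) = -1.217
df = n − 1 = 15
p-value = P(T ≤ -1.217) ≈ 0.1211
Since p ≈ 0.1211 > α = 0.05, fail to reject H0; the evidence is not statistically significant.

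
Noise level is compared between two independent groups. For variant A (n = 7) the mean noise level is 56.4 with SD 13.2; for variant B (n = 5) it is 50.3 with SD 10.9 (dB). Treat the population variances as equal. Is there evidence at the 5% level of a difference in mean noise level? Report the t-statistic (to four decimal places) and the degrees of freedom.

Let group 1 = variant A, group 2 = variant B. H0: μ_1 = μ_2; H1: μ_1 ≠ μ_2 (two-sample pooled-variance t-test, two-sided).
s_p² = [(7−1)·13.2² + (5−1)·10.9²]/(7+5−2) = 152.068
t = (56.4 − 50.3)/√[152.068·(1/7 + 1/5)] = 0.8448
df = n₁ + n₂ − 2 = 10
Two-sided p-value ≈ 0.418
Since p ≈ 0.418 > α = 0.05, fail to reject H0; the data do not provide sufficient evidence against H0.

t = 0.8448, df = 10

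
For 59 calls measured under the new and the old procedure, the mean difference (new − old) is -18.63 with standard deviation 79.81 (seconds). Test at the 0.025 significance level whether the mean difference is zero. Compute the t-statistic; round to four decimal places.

-1.7930

H0: μ_d = 0; H1: μ_d ≠ 0 (paired t-test on the differences, two-sided).
t = d̄/(s_d/√n) = -18.63/(79.81/√59) = -1.7930
df = n − 1 = 58
Two-sided p-value ≈ 0.078
Since p ≈ 0.078 > α = 0.025, fail to reject H0; the data do not provide sufficient evidence against H0.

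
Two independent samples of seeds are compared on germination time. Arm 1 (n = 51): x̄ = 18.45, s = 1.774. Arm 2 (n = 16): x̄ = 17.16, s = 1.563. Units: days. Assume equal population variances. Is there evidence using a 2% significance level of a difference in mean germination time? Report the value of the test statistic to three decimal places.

2.606

Let group 1 = arm 1, group 2 = arm 2. H0: μ_1 = μ_2; H1: μ_1 ≠ μ_2 (two-sample pooled-variance t-test, two-sided).
s_p² = [(51−1)·1.774² + (16−1)·1.563²]/(51+16−2) = 2.98459
t = (18.45 − 17.16)/√[2.98459·(1/51 + 1/16)] = 2.606
df = n₁ + n₂ − 2 = 65
Two-sided p-value ≈ 0.011
Since p ≈ 0.011 < α = 0.02, reject H0; the evidence is statistically significant.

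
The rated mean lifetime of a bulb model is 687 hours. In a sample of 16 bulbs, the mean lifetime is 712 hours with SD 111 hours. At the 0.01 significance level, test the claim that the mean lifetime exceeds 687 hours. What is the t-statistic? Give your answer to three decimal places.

H0: μ = 687; H1: μ > 687 (one-sample t-test, right-tailed).
t = (x̄ − μ₀)/(s/√n) = (712 − 687)/(111/√16) = 0.901
df = n − 1 = 15
p-value = P(T ≥ 0.901) ≈ 0.1909
Since p ≈ 0.1909 > α = 0.01, fail to reject H0; the evidence is not statistically significant.

0.901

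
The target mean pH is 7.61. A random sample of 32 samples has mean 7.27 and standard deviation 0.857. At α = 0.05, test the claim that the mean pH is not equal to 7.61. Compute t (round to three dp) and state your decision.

t = -2.244; reject H0

H0: μ = 7.61; H1: μ ≠ 7.61 (one-sample t-test, two-sided).
t = (x̄ − μ₀)/(s/√n) = (7.27 − 7.61)/(0.857/√32) = -2.244
df = n − 1 = 31
Two-sided p-value ≈ 0.0321
Since p ≈ 0.0321 < α = 0.05, reject H0; the data support H1.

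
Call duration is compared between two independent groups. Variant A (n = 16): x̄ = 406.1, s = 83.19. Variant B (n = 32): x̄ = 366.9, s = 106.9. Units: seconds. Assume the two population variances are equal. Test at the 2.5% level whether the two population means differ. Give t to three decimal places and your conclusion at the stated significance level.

Let group 1 = variant A, group 2 = variant B. H0: μ_1 = μ_2; H1: μ_1 ≠ μ_2 (two-sample pooled-variance t-test, two-sided).
s_p² = [(16−1)·83.19² + (32−1)·106.9²]/(16+32−2) = 9957.93
t = (406.1 − 366.9)/√[9957.93·(1/16 + 1/32)] = 1.283
df = n₁ + n₂ − 2 = 46
Two-sided p-value ≈ 0.206
Since p ≈ 0.206 > α = 0.025, fail to reject H0; the evidence is not statistically significant.

t = 1.283; fail to reject H0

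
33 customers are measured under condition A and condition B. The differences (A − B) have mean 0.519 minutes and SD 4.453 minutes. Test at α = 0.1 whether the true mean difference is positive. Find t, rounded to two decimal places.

0.67

H0: μ_d = 0; H1: μ_d > 0 (paired t-test on the differences, right-tailed).
t = d̄/(s_d/√n) = 0.519/(4.453/√33) = 0.67
df = n − 1 = 32
p-value = P(T ≥ 0.67) ≈ 0.2540
Since p ≈ 0.2540 > α = 0.1, fail to reject H0; the evidence is not statistically significant.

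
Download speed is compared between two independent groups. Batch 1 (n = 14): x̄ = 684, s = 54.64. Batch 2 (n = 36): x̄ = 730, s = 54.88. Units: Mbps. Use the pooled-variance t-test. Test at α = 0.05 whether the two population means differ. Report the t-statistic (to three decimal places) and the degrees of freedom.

Let group 1 = batch 1, group 2 = batch 2. H0: μ_1 = μ_2; H1: μ_1 ≠ μ_2 (two-sample pooled-variance t-test, two-sided).
s_p² = [(14−1)·54.64² + (36−1)·54.88²]/(14+36−2) = 3004.7
t = (684 − 730)/√[3004.7·(1/14 + 1/36)] = -2.664
df = n₁ + n₂ − 2 = 48
Two-sided p-value ≈ 0.0105
Since p ≈ 0.0105 < α = 0.05, reject H0; the data support H1.

t = -2.664, df = 48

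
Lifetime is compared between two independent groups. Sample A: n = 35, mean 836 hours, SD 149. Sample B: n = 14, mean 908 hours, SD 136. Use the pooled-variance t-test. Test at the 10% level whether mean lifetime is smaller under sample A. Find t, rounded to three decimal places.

-1.565

Let group 1 = sample A, group 2 = sample B. H0: μ_1 = μ_2; H1: μ_1 < μ_2 (two-sample pooled-variance t-test, left-tailed).
s_p² = [(35−1)·149² + (14−1)·136²]/(35+14−2) = 21176.2
t = (836 − 908)/√[21176.2·(1/35 + 1/14)] = -1.565
df = n₁ + n₂ − 2 = 47
p-value = P(T ≤ -1.565) ≈ 0.0622
Since p ≈ 0.0622 < α = 0.1, reject H0; the evidence is statistically significant.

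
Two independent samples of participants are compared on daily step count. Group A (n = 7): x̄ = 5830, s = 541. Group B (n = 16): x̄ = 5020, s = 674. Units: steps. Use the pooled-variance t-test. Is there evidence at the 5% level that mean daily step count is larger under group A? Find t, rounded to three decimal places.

Let group 1 = group A, group 2 = group B. H0: μ_1 = μ_2; H1: μ_1 > μ_2 (two-sample pooled-variance t-test, right-tailed).
s_p² = [(7−1)·541² + (16−1)·674²]/(7+16−2) = 408106
t = (5830 − 5020)/√[408106·(1/7 + 1/16)] = 2.798
df = n₁ + n₂ − 2 = 21
p-value = P(T ≥ 2.798) ≈ 0.0054
Since p ≈ 0.0054 < α = 0.05, reject H0; the evidence is statistically significant.

2.798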